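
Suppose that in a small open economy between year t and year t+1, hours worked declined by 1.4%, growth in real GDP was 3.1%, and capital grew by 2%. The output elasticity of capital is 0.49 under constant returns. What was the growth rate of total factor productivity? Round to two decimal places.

Labor's share = 1 − 0.49 = 0.51.
Capital: 0.49 × 2 = 0.98 pp.
Hours worked: 0.51 × (-1.4) = -0.714 pp.
TFP growth = 3.1 − 0.266 = 2.834%.

Total factor productivity growth was 2.83%.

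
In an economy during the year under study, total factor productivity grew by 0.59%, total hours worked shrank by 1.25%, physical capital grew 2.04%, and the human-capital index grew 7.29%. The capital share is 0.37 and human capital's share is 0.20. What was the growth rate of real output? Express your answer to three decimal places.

Real output grew 2.265%.

Labor's share = 1 − 0.37 − 0.2 = 0.43.
Physical capital: 0.37 × 2.04 = 0.7548 pp.
The human-capital index: 0.2 × 7.29 = 1.458 pp.
Total hours worked: 0.43 × (-1.25) = -0.5375 pp.
Output growth = 0.59 + 1.6753 = 2.2653%.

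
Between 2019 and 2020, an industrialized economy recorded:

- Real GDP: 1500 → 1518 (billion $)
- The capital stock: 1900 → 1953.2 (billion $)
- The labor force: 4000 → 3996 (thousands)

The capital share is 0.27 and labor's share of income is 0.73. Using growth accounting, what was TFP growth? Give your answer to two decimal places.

Real GDP growth = (1518 − 1500) / 1500 = 1.2%.
The capital stock growth = (1953.2 − 1900) / 1900 = 2.8%.
The labor force growth = (3996 − 4000) / 4000 = -0.1%.
Labor's share = 1 − 0.27 = 0.73.
The capital stock: 0.27 × 2.8 = 0.756 pp.
The labor force: 0.73 × (-0.1) = -0.073 pp.
TFP growth = 1.2 − 0.683 = 0.517%.

TFP growth was 0.52%.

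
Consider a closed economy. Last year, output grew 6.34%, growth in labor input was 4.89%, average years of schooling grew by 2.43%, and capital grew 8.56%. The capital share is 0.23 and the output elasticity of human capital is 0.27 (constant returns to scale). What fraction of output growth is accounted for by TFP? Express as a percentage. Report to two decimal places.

TFP accounted for 20.03% of growth.

Labor's share = 1 − 0.23 − 0.27 = 0.5.
Capital: 0.23 × 8.56 = 1.9688 pp.
Average years of schooling: 0.27 × 2.43 = 0.6561 pp.
Labor input: 0.5 × 4.89 = 2.445 pp.
TFP growth = 6.34 − 5.0699 = 1.2701%.
TFP share of growth = 1.2701 / 6.34 × 100 = 20.0331%.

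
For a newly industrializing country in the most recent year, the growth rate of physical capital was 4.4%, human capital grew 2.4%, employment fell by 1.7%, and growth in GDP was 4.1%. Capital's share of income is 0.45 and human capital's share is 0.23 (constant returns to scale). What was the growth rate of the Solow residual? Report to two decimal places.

Labor's share = 1 − 0.45 − 0.23 = 0.32.
Physical capital: 0.45 × 4.4 = 1.98 pp.
Human capital: 0.23 × 2.4 = 0.552 pp.
Employment: 0.32 × (-1.7) = -0.544 pp.
TFP growth = 4.1 − 1.988 = 2.112%.

2.11%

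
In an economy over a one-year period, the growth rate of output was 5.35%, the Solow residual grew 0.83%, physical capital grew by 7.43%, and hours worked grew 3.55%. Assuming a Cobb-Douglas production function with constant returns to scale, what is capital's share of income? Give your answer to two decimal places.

0.25

gY = gA + α·gK + (1−α)·gL, so gY − gA − gL = α(gK − gL).
5.35 − 0.83 − 3.55 = α × (7.43 − 3.55).
0.97 = 3.88 α, so α = 0.25.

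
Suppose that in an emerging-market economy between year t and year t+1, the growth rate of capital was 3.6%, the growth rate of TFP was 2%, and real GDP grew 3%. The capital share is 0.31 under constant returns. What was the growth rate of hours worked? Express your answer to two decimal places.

-0.17%

Labor's share = 1 − 0.31 = 0.69.
gY = gA + 0.31×3.6 + 0.69×g.
0.69×g = 3 − 2 − 1.116 = -0.116.
g = -0.116 / 0.69 = -0.1681%.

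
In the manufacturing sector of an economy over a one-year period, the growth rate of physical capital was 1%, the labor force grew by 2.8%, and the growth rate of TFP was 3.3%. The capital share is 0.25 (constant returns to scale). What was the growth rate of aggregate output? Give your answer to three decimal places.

5.650%

Labor's share = 1 − 0.25 = 0.75.
Physical capital: 0.25 × 1 = 0.25 pp.
The labor force: 0.75 × 2.8 = 2.1 pp.
Output growth = 3.3 + 2.35 = 5.65%.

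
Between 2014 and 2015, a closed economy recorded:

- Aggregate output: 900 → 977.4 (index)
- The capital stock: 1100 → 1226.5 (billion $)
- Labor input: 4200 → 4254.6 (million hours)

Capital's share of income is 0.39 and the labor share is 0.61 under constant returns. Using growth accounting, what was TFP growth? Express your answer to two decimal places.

3.32%

Aggregate output growth = (977.4 − 900) / 900 = 8.6%.
The capital stock growth = (1226.5 − 1100) / 1100 = 11.5%.
Labor input growth = (4254.6 − 4200) / 4200 = 1.3%.
Labor's share = 1 − 0.39 = 0.61.
The capital stock: 0.39 × 11.5 = 4.485 pp.
Labor input: 0.61 × 1.3 = 0.793 pp.
TFP growth = 8.6 − 5.278 = 3.322%.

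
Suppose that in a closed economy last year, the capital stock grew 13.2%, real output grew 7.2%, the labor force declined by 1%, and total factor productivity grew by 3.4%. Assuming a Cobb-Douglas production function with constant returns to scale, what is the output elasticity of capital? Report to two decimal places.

gY = gA + α·gK + (1−α)·gL, so gY − gA − gL = α(gK − gL).
7.2 − 3.4 + 1 = α × (13.2 − (-1)).
4.8 = 14.2 α, so α = 0.338.

0.34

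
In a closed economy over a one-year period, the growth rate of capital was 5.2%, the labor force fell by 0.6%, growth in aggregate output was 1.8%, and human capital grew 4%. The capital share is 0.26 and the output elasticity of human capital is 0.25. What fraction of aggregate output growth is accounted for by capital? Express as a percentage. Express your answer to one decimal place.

Capital contributed 0.26 × 5.2 = 1.352 pp.
Share of growth = 1.352 / 1.8 × 100 = 75.111%.

Capital accounted for 75.1% of growth.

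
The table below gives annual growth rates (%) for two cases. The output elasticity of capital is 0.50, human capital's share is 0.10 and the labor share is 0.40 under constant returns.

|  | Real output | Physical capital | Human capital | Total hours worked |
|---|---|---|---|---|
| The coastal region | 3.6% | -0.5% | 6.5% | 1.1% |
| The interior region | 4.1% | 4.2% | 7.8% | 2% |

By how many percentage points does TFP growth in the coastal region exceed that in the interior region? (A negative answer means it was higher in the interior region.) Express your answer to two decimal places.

Labor's share = 1 − 0.5 − 0.1 = 0.4.
The coastal region: TFP = 3.6 + 0.25 − 0.65 − 0.44 = 2.76%.
The interior region: TFP = 4.1 − 2.1 − 0.78 − 0.8 = 0.42%.
Difference = 2.76 − (0.42) = 2.34 pp.

2.34 percentage points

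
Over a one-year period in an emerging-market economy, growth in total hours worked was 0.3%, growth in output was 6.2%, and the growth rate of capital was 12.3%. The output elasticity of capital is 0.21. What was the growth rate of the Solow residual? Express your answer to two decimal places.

Labor's share = 1 − 0.21 = 0.79.
Capital: 0.21 × 12.3 = 2.583 pp.
Total hours worked: 0.79 × 0.3 = 0.237 pp.
TFP growth = 6.2 − 2.82 = 3.38%.

3.38%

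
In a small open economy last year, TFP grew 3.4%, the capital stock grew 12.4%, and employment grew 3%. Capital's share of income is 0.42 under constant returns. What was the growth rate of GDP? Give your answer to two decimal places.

GDP growth was 10.35%.

Labor's share = 1 − 0.42 = 0.58.
The capital stock: 0.42 × 12.4 = 5.208 pp.
Employment: 0.58 × 3 = 1.74 pp.
Output growth = 3.4 + 6.948 = 10.348%.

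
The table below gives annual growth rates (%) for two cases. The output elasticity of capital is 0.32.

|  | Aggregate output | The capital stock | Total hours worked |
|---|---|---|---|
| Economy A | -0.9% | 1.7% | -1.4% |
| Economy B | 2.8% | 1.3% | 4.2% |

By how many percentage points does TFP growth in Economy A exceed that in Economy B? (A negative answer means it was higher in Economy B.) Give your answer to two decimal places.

-0.02 percentage points

Labor's share = 1 − 0.32 = 0.68.
Economy A: TFP = -0.9 − 0.544 + 0.952 = -0.492%.
Economy B: TFP = 2.8 − 0.416 − 2.856 = -0.472%.
Difference = -0.492 − (-0.472) = -0.02 pp.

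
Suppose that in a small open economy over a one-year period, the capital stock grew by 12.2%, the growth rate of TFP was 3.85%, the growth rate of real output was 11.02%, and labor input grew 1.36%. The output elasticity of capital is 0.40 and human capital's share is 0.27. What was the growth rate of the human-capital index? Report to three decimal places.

Labor's share = 1 − 0.4 − 0.27 = 0.33.
gY = gA + 0.4×12.2 + 0.33×1.36 + 0.27×g.
0.27×g = 11.02 − 3.85 − 5.3288 = 1.8412.
g = 1.8412 / 0.27 = 6.81926%.

The human-capital index growth was 6.819%.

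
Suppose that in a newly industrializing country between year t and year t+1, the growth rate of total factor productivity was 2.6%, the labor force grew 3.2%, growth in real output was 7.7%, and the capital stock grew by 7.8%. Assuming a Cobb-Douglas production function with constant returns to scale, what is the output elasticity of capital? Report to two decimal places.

gY = gA + α·gK + (1−α)·gL, so gY − gA − gL = α(gK − gL).
7.7 − 2.6 − 3.2 = α × (7.8 − 3.2).
1.9 = 4.6 α, so α = 0.413.

The output elasticity of capital is 0.41.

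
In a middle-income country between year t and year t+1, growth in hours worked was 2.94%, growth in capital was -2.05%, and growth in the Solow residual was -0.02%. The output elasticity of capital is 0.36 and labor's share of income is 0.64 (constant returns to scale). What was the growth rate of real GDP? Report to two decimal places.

1.12%

Labor's share = 1 − 0.36 = 0.64.
Capital: 0.36 × (-2.05) = -0.738 pp.
Hours worked: 0.64 × 2.94 = 1.8816 pp.
Output growth = -0.02 + 1.1436 = 1.1236%.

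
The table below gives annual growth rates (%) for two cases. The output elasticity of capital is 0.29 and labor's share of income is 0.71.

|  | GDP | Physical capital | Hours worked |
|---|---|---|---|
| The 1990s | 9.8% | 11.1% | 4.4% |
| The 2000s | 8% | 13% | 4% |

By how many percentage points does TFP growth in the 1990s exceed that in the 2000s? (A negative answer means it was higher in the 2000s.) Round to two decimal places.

2.07 percentage points

Labor's share = 1 − 0.29 = 0.71.
The 1990s: TFP = 9.8 − 3.219 − 3.124 = 3.457%.
The 2000s: TFP = 8 − 3.77 − 2.84 = 1.39%.
Difference = 3.457 − (1.39) = 2.067 pp.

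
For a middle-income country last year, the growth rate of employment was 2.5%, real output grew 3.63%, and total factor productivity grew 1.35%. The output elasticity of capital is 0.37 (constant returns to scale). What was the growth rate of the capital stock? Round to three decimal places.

The capital stock growth was 1.905%.

Labor's share = 1 − 0.37 = 0.63.
gY = gA + 0.63×2.5 + 0.37×g.
0.37×g = 3.63 − 1.35 − 1.575 = 0.705.
g = 0.705 / 0.37 = 1.90541%.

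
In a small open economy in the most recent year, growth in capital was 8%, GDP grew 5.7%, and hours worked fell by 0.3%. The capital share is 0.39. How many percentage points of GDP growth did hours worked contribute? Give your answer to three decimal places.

Labor's share = 1 − 0.39 = 0.61.
Contribution = share × growth = 0.61 × (-0.3) = -0.183 pp.

-0.183 percentage points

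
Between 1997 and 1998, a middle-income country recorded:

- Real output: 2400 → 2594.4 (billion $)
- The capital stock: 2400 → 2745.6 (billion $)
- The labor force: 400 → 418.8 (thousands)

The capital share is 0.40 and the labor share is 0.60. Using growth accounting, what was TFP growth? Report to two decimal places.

-0.48%

Real output growth = (2594.4 − 2400) / 2400 = 8.1%.
The capital stock growth = (2745.6 − 2400) / 2400 = 14.4%.
The labor force growth = (418.8 − 400) / 400 = 4.7%.
Labor's share = 1 − 0.4 = 0.6.
The capital stock: 0.4 × 14.4 = 5.76 pp.
The labor force: 0.6 × 4.7 = 2.82 pp.
TFP growth = 8.1 − 8.58 = -0.48%.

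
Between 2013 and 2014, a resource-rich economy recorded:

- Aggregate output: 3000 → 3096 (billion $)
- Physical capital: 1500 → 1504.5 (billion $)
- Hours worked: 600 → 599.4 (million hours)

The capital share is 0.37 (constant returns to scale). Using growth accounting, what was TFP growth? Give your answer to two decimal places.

TFP growth was 3.15%.

Aggregate output growth = (3096 − 3000) / 3000 = 3.2%.
Physical capital growth = (1504.5 − 1500) / 1500 = 0.3%.
Hours worked growth = (599.4 − 600) / 600 = -0.1%.
Labor's share = 1 − 0.37 = 0.63.
Physical capital: 0.37 × 0.3 = 0.111 pp.
Hours worked: 0.63 × (-0.1) = -0.063 pp.
TFP growth = 3.2 − 0.048 = 3.152%.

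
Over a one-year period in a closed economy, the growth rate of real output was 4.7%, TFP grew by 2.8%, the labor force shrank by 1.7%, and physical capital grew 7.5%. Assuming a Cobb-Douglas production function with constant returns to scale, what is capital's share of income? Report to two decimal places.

Capital's share of income is 0.39.

gY = gA + α·gK + (1−α)·gL, so gY − gA − gL = α(gK − gL).
4.7 − 2.8 + 1.7 = α × (7.5 − (-1.7)).
3.6 = 9.2 α, so α = 0.3913.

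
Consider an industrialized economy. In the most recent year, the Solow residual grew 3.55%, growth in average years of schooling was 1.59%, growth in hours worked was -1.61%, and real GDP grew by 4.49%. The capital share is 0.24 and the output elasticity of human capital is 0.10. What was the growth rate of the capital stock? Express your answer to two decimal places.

7.68%

Labor's share = 1 − 0.24 − 0.1 = 0.66.
gY = gA + 0.1×1.59 + 0.66×(-1.61) + 0.24×g.
0.24×g = 4.49 − 3.55 + 0.9036 = 1.8436.
g = 1.8436 / 0.24 = 7.6817%.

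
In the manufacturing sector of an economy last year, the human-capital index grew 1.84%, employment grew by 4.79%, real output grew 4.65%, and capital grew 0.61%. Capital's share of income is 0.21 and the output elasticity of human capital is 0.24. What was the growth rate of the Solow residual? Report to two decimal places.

Labor's share = 1 − 0.21 − 0.24 = 0.55.
Capital: 0.21 × 0.61 = 0.1281 pp.
The human-capital index: 0.24 × 1.84 = 0.4416 pp.
Employment: 0.55 × 4.79 = 2.6345 pp.
TFP growth = 4.65 − 3.2042 = 1.4458%.

The Solow residual growth was 1.45%.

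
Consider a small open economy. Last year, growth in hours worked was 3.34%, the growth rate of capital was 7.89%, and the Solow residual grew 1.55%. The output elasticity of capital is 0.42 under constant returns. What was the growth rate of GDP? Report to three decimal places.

6.801%

Labor's share = 1 − 0.42 = 0.58.
Capital: 0.42 × 7.89 = 3.3138 pp.
Hours worked: 0.58 × 3.34 = 1.9372 pp.
Output growth = 1.55 + 5.251 = 6.801%.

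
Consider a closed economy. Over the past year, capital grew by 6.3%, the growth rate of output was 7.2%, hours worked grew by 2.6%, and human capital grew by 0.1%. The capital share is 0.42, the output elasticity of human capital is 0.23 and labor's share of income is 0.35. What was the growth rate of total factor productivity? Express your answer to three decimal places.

Labor's share = 1 − 0.42 − 0.23 = 0.35.
Capital: 0.42 × 6.3 = 2.646 pp.
Human capital: 0.23 × 0.1 = 0.023 pp.
Hours worked: 0.35 × 2.6 = 0.91 pp.
TFP growth = 7.2 − 3.579 = 3.621%.

3.621%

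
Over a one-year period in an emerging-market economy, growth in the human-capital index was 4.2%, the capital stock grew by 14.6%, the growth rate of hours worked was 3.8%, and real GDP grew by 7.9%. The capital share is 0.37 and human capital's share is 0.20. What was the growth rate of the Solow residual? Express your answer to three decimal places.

Labor's share = 1 − 0.37 − 0.2 = 0.43.
The capital stock: 0.37 × 14.6 = 5.402 pp.
The human-capital index: 0.2 × 4.2 = 0.84 pp.
Hours worked: 0.43 × 3.8 = 1.634 pp.
TFP growth = 7.9 − 7.876 = 0.024%.

0.024%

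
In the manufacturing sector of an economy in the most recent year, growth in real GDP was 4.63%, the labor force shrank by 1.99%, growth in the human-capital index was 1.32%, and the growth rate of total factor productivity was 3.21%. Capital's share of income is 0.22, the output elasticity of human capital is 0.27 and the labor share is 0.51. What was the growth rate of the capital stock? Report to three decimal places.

The capital stock growth was 9.448%.

Labor's share = 1 − 0.22 − 0.27 = 0.51.
gY = gA + 0.27×1.32 + 0.51×(-1.99) + 0.22×g.
0.22×g = 4.63 − 3.21 + 0.6585 = 2.0785.
g = 2.0785 / 0.22 = 9.44773%.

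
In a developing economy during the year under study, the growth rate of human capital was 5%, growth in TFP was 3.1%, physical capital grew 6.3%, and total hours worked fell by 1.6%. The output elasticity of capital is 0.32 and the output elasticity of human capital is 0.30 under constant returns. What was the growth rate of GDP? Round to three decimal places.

Labor's share = 1 − 0.32 − 0.3 = 0.38.
Physical capital: 0.32 × 6.3 = 2.016 pp.
Human capital: 0.3 × 5 = 1.5 pp.
Total hours worked: 0.38 × (-1.6) = -0.608 pp.
Output growth = 3.1 + 2.908 = 6.008%.

6.008%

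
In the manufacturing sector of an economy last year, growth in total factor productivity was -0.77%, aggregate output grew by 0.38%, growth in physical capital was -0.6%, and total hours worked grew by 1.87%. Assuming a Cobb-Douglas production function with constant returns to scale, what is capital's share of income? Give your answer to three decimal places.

0.291

gY = gA + α·gK + (1−α)·gL, so gY − gA − gL = α(gK − gL).
0.38 + 0.77 − 1.87 = α × (-0.6 − 1.87).
-0.72 = -2.47 α, so α = 0.2915.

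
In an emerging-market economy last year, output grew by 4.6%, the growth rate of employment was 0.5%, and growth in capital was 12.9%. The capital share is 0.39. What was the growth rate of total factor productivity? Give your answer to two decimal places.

-0.74%

Labor's share = 1 − 0.39 = 0.61.
Capital: 0.39 × 12.9 = 5.031 pp.
Employment: 0.61 × 0.5 = 0.305 pp.
TFP growth = 4.6 − 5.336 = -0.736%.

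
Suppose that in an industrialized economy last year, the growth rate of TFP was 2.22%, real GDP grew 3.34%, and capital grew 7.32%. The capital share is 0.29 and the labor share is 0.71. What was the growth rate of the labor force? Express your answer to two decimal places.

-1.41%

Labor's share = 1 − 0.29 = 0.71.
gY = gA + 0.29×7.32 + 0.71×g.
0.71×g = 3.34 − 2.22 − 2.1228 = -1.0028.
g = -1.0028 / 0.71 = -1.4124%.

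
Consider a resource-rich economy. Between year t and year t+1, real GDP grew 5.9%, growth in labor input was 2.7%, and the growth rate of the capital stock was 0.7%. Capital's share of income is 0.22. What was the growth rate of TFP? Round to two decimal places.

Labor's share = 1 − 0.22 = 0.78.
The capital stock: 0.22 × 0.7 = 0.154 pp.
Labor input: 0.78 × 2.7 = 2.106 pp.
TFP growth = 5.9 − 2.26 = 3.64%.

3.64%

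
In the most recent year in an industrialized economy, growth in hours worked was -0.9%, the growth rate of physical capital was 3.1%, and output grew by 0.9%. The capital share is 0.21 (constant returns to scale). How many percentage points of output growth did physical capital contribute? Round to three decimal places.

Contribution = share × growth = 0.21 × 3.1 = 0.651 pp.

0.651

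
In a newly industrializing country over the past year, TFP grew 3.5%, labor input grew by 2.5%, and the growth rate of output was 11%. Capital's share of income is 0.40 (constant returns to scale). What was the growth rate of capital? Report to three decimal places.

Labor's share = 1 − 0.4 = 0.6.
gY = gA + 0.6×2.5 + 0.4×g.
0.4×g = 11 − 3.5 − 1.5 = 6.
g = 6 / 0.4 = 15%.

Capital grew 15.000%.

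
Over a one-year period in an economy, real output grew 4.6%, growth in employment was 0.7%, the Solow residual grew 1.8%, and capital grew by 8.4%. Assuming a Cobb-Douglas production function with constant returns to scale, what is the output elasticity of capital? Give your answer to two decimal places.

The output elasticity of capital is 0.27.

gY = gA + α·gK + (1−α)·gL, so gY − gA − gL = α(gK − gL).
4.6 − 1.8 − 0.7 = α × (8.4 − 0.7).
2.1 = 7.7 α, so α = 0.2727.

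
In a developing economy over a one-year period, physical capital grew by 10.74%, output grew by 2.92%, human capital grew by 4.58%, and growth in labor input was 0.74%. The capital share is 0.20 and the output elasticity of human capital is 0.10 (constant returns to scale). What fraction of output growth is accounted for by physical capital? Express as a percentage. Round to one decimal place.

Physical capital contributed 0.2 × 10.74 = 2.148 pp.
Share of growth = 2.148 / 2.92 × 100 = 73.562%.

Physical capital accounted for 73.6% of growth.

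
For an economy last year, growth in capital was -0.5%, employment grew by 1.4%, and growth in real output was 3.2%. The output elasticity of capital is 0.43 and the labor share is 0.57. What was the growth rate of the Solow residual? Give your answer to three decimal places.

2.617%

Labor's share = 1 − 0.43 = 0.57.
Capital: 0.43 × (-0.5) = -0.215 pp.
Employment: 0.57 × 1.4 = 0.798 pp.
TFP growth = 3.2 − 0.583 = 2.617%.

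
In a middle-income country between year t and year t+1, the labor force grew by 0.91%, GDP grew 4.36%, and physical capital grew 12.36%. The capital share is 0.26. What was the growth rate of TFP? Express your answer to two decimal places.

Labor's share = 1 − 0.26 = 0.74.
Physical capital: 0.26 × 12.36 = 3.2136 pp.
The labor force: 0.74 × 0.91 = 0.6734 pp.
TFP growth = 4.36 − 3.887 = 0.473%.

0.47%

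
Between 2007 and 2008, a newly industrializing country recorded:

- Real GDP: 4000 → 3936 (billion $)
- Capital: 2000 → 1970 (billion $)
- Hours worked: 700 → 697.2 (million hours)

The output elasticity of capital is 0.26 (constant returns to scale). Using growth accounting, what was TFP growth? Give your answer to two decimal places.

Real GDP growth = (3936 − 4000) / 4000 = -1.6%.
Capital growth = (1970 − 2000) / 2000 = -1.5%.
Hours worked growth = (697.2 − 700) / 700 = -0.4%.
Labor's share = 1 − 0.26 = 0.74.
Capital: 0.26 × (-1.5) = -0.39 pp.
Hours worked: 0.74 × (-0.4) = -0.296 pp.
TFP growth = -1.6 + 0.686 = -0.914%.

-0.91%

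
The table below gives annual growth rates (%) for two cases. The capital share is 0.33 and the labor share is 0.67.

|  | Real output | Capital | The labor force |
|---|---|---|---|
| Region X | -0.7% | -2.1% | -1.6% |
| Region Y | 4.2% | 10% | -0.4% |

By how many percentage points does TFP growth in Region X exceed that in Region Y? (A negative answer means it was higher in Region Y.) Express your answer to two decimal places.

-0.10 percentage points

Labor's share = 1 − 0.33 = 0.67.
Region X: TFP = -0.7 + 0.693 + 1.072 = 1.065%.
Region Y: TFP = 4.2 − 3.3 + 0.268 = 1.168%.
Difference = 1.065 − (1.168) = -0.103 pp.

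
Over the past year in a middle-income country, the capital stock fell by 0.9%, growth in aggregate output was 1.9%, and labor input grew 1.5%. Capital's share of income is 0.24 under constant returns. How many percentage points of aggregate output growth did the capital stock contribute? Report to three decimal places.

Contribution = share × growth = 0.24 × (-0.9) = -0.216 pp.

-0.216 percentage points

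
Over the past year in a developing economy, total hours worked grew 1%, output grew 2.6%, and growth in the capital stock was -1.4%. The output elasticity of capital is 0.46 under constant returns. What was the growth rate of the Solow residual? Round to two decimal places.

Labor's share = 1 − 0.46 = 0.54.
The capital stock: 0.46 × (-1.4) = -0.644 pp.
Total hours worked: 0.54 × 1 = 0.54 pp.
TFP growth = 2.6 + 0.104 = 2.704%.

2.70%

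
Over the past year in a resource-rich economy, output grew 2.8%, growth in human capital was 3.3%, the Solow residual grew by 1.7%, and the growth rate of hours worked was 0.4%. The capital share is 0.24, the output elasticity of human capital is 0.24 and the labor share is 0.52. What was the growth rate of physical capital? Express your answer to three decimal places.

0.417%

Labor's share = 1 − 0.24 − 0.24 = 0.52.
gY = gA + 0.24×3.3 + 0.52×0.4 + 0.24×g.
0.24×g = 2.8 − 1.7 − 1 = 0.1.
g = 0.1 / 0.24 = 0.41667%.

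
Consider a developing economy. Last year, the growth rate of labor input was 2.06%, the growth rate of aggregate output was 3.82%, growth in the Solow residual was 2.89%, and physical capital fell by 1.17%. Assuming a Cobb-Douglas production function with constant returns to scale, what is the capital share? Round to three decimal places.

gY = gA + α·gK + (1−α)·gL, so gY − gA − gL = α(gK − gL).
3.82 − 2.89 − 2.06 = α × (-1.17 − 2.06).
-1.13 = -3.23 α, so α = 0.34985.

0.350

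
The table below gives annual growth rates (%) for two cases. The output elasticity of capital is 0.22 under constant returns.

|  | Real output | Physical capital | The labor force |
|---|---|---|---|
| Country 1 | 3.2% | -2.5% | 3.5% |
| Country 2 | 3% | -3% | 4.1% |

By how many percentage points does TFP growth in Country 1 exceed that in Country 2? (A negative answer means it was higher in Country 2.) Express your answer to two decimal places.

0.56 percentage points

Labor's share = 1 − 0.22 = 0.78.
Country 1: TFP = 3.2 + 0.55 − 2.73 = 1.02%.
Country 2: TFP = 3 + 0.66 − 3.198 = 0.462%.
Difference = 1.02 − (0.462) = 0.558 pp.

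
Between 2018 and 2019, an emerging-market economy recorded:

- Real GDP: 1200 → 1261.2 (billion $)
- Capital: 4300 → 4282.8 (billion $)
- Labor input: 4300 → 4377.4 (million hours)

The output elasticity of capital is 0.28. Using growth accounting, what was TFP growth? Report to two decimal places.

3.92%

Real GDP growth = (1261.2 − 1200) / 1200 = 5.1%.
Capital growth = (4282.8 − 4300) / 4300 = -0.4%.
Labor input growth = (4377.4 − 4300) / 4300 = 1.8%.
Labor's share = 1 − 0.28 = 0.72.
Capital: 0.28 × (-0.4) = -0.112 pp.
Labor input: 0.72 × 1.8 = 1.296 pp.
TFP growth = 5.1 − 1.184 = 3.916%.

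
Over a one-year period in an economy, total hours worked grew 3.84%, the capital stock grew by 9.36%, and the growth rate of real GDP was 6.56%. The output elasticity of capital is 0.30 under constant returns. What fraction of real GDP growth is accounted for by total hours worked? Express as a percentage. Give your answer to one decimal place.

Labor's share = 1 − 0.3 = 0.7.
Total hours worked contributed 0.7 × 3.84 = 2.688 pp.
Share of growth = 2.688 / 6.56 × 100 = 40.976%.

41.0%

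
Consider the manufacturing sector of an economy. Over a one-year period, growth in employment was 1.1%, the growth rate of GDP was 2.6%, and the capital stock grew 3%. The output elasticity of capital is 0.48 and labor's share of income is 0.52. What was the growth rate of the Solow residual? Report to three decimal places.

0.588%

Labor's share = 1 − 0.48 = 0.52.
The capital stock: 0.48 × 3 = 1.44 pp.
Employment: 0.52 × 1.1 = 0.572 pp.
TFP growth = 2.6 − 2.012 = 0.588%.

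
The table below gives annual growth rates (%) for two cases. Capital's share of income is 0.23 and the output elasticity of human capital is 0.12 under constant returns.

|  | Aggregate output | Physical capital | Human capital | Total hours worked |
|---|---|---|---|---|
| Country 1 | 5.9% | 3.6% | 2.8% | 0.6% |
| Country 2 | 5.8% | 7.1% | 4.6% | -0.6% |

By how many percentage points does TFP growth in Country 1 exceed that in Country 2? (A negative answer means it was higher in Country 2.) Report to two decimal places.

Labor's share = 1 − 0.23 − 0.12 = 0.65.
Country 1: TFP = 5.9 − 0.828 − 0.336 − 0.39 = 4.346%.
Country 2: TFP = 5.8 − 1.633 − 0.552 + 0.39 = 4.005%.
Difference = 4.346 − (4.005) = 0.341 pp.

0.34 percentage points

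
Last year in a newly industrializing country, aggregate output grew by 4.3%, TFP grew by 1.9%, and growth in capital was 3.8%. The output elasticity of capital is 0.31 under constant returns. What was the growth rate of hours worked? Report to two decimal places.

Hours worked growth was 1.77%.

Labor's share = 1 − 0.31 = 0.69.
gY = gA + 0.31×3.8 + 0.69×g.
0.69×g = 4.3 − 1.9 − 1.178 = 1.222.
g = 1.222 / 0.69 = 1.771%.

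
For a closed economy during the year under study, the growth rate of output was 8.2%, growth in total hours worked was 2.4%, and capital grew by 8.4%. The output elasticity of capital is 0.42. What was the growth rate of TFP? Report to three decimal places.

Labor's share = 1 − 0.42 = 0.58.
Capital: 0.42 × 8.4 = 3.528 pp.
Total hours worked: 0.58 × 2.4 = 1.392 pp.
TFP growth = 8.2 − 4.92 = 3.28%.

TFP growth was 3.280%.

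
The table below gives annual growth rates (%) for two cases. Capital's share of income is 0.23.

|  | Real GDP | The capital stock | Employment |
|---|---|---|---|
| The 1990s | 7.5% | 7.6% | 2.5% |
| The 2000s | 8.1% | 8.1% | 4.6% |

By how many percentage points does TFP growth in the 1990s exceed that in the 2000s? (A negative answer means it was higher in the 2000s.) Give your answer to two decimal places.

1.13 percentage points

Labor's share = 1 − 0.23 = 0.77.
The 1990s: TFP = 7.5 − 1.748 − 1.925 = 3.827%.
The 2000s: TFP = 8.1 − 1.863 − 3.542 = 2.695%.
Difference = 3.827 − (2.695) = 1.132 pp.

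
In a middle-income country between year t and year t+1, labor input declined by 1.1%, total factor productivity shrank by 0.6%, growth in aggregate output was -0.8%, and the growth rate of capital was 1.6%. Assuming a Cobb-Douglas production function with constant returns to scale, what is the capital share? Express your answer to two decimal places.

0.33

gY = gA + α·gK + (1−α)·gL, so gY − gA − gL = α(gK − gL).
-0.8 + 0.6 + 1.1 = α × (1.6 − (-1.1)).
0.9 = 2.7 α, so α = 0.3333.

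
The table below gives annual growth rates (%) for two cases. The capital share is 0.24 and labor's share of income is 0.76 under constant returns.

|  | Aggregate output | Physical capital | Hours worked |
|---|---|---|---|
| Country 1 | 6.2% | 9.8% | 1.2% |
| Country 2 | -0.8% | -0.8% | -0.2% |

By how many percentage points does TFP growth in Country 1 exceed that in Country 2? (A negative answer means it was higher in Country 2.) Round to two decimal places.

3.39 percentage points

Labor's share = 1 − 0.24 = 0.76.
Country 1: TFP = 6.2 − 2.352 − 0.912 = 2.936%.
Country 2: TFP = -0.8 + 0.192 + 0.152 = -0.456%.
Difference = 2.936 − (-0.456) = 3.392 pp.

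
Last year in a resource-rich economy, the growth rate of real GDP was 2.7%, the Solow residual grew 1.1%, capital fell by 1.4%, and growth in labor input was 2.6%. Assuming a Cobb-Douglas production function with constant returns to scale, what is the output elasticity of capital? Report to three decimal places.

gY = gA + α·gK + (1−α)·gL, so gY − gA − gL = α(gK − gL).
2.7 − 1.1 − 2.6 = α × (-1.4 − 2.6).
-1 = -4 α, so α = 0.25.

α = 0.250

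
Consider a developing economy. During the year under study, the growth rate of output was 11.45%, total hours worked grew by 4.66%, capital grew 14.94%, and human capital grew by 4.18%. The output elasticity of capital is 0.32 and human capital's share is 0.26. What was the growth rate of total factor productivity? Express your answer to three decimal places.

Total factor productivity growth was 3.625%.

Labor's share = 1 − 0.32 − 0.26 = 0.42.
Capital: 0.32 × 14.94 = 4.7808 pp.
Human capital: 0.26 × 4.18 = 1.0868 pp.
Total hours worked: 0.42 × 4.66 = 1.9572 pp.
TFP growth = 11.45 − 7.8248 = 3.6252%.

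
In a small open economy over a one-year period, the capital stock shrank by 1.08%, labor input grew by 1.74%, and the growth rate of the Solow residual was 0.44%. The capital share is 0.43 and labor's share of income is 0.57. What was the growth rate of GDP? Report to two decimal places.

Labor's share = 1 − 0.43 = 0.57.
The capital stock: 0.43 × (-1.08) = -0.4644 pp.
Labor input: 0.57 × 1.74 = 0.9918 pp.
Output growth = 0.44 + 0.5274 = 0.9674%.

GDP growth was 0.97%.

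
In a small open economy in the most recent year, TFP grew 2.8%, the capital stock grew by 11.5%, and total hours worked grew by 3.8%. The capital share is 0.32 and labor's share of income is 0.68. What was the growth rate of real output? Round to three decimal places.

Labor's share = 1 − 0.32 = 0.68.
The capital stock: 0.32 × 11.5 = 3.68 pp.
Total hours worked: 0.68 × 3.8 = 2.584 pp.
Output growth = 2.8 + 6.264 = 9.064%.

9.064%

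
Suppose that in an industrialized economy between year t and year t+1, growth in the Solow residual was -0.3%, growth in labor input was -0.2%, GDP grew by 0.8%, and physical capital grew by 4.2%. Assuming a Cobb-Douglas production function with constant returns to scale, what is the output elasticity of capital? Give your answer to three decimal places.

gY = gA + α·gK + (1−α)·gL, so gY − gA − gL = α(gK − gL).
0.8 + 0.3 + 0.2 = α × (4.2 − (-0.2)).
1.3 = 4.4 α, so α = 0.29545.

The output elasticity of capital is 0.295.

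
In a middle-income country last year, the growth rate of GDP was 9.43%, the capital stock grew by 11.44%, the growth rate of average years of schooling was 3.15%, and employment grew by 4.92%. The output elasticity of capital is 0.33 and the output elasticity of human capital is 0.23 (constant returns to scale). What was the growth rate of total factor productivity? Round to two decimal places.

Labor's share = 1 − 0.33 − 0.23 = 0.44.
The capital stock: 0.33 × 11.44 = 3.7752 pp.
Average years of schooling: 0.23 × 3.15 = 0.7245 pp.
Employment: 0.44 × 4.92 = 2.1648 pp.
TFP growth = 9.43 − 6.6645 = 2.7655%.

2.77%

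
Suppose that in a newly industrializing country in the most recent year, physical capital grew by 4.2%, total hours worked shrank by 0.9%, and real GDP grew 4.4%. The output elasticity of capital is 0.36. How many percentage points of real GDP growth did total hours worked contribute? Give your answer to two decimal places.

Labor's share = 1 − 0.36 = 0.64.
Contribution = share × growth = 0.64 × (-0.9) = -0.576 pp.

-0.58 pp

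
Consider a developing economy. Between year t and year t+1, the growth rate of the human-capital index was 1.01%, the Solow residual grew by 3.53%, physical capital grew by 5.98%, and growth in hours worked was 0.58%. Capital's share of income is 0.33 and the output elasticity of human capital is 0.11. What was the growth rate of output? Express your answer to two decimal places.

5.94%

Labor's share = 1 − 0.33 − 0.11 = 0.56.
Physical capital: 0.33 × 5.98 = 1.9734 pp.
The human-capital index: 0.11 × 1.01 = 0.1111 pp.
Hours worked: 0.56 × 0.58 = 0.3248 pp.
Output growth = 3.53 + 2.4093 = 5.9393%.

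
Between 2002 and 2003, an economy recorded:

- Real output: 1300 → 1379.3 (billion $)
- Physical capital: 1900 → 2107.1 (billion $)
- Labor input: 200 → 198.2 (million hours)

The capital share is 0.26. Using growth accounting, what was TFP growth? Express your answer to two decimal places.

3.93%

Real output growth = (1379.3 − 1300) / 1300 = 6.1%.
Physical capital growth = (2107.1 − 1900) / 1900 = 10.9%.
Labor input growth = (198.2 − 200) / 200 = -0.9%.
Labor's share = 1 − 0.26 = 0.74.
Physical capital: 0.26 × 10.9 = 2.834 pp.
Labor input: 0.74 × (-0.9) = -0.666 pp.
TFP growth = 6.1 − 2.168 = 3.932%.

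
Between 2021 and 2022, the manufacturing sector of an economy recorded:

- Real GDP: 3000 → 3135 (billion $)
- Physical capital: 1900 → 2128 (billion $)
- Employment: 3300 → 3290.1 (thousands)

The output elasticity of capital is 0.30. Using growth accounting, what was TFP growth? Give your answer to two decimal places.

Real GDP growth = (3135 − 3000) / 3000 = 4.5%.
Physical capital growth = (2128 − 1900) / 1900 = 12%.
Employment growth = (3290.1 − 3300) / 3300 = -0.3%.
Labor's share = 1 − 0.3 = 0.7.
Physical capital: 0.3 × 12 = 3.6 pp.
Employment: 0.7 × (-0.3) = -0.21 pp.
TFP growth = 4.5 − 3.39 = 1.11%.

TFP grew 1.11%.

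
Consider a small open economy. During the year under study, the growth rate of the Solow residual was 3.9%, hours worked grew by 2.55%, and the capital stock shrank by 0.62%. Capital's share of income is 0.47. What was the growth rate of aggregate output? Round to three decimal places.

4.960%

Labor's share = 1 − 0.47 = 0.53.
The capital stock: 0.47 × (-0.62) = -0.2914 pp.
Hours worked: 0.53 × 2.55 = 1.3515 pp.
Output growth = 3.9 + 1.0601 = 4.9601%.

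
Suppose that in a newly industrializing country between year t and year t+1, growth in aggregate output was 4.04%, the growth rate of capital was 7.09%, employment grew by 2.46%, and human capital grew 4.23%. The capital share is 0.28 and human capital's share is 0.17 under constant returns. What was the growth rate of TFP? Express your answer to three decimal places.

Labor's share = 1 − 0.28 − 0.17 = 0.55.
Capital: 0.28 × 7.09 = 1.9852 pp.
Human capital: 0.17 × 4.23 = 0.7191 pp.
Employment: 0.55 × 2.46 = 1.353 pp.
TFP growth = 4.04 − 4.0573 = -0.0173%.

-0.017%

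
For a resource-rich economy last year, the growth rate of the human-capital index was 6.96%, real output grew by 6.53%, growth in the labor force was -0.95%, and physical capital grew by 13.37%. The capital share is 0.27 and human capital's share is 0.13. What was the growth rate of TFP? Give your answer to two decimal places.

TFP grew 2.59%.

Labor's share = 1 − 0.27 − 0.13 = 0.6.
Physical capital: 0.27 × 13.37 = 3.6099 pp.
The human-capital index: 0.13 × 6.96 = 0.9048 pp.
The labor force: 0.6 × (-0.95) = -0.57 pp.
TFP growth = 6.53 − 3.9447 = 2.5853%.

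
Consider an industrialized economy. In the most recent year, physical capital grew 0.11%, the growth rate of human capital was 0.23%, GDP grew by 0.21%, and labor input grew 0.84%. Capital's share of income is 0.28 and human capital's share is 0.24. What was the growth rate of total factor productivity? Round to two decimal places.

Labor's share = 1 − 0.28 − 0.24 = 0.48.
Physical capital: 0.28 × 0.11 = 0.0308 pp.
Human capital: 0.24 × 0.23 = 0.0552 pp.
Labor input: 0.48 × 0.84 = 0.4032 pp.
TFP growth = 0.21 − 0.4892 = -0.2792%.

-0.28%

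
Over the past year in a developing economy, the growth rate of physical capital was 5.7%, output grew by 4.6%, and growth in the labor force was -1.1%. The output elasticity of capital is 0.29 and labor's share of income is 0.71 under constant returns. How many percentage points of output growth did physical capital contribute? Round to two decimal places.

1.65 pp

Contribution = share × growth = 0.29 × 5.7 = 1.653 pp.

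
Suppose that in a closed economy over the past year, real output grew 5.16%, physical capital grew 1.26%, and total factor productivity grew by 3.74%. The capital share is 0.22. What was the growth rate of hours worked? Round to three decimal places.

1.465%

Labor's share = 1 − 0.22 = 0.78.
gY = gA + 0.22×1.26 + 0.78×g.
0.78×g = 5.16 − 3.74 − 0.2772 = 1.1428.
g = 1.1428 / 0.78 = 1.46513%.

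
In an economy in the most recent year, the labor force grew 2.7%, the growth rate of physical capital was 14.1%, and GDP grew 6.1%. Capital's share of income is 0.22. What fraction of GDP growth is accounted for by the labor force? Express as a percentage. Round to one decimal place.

Labor's share = 1 − 0.22 = 0.78.
The labor force contributed 0.78 × 2.7 = 2.106 pp.
Share of growth = 2.106 / 6.1 × 100 = 34.525%.

The labor force accounted for 34.5% of growth.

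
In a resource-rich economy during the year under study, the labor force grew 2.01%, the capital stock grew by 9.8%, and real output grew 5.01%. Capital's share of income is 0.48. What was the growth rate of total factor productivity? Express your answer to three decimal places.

-0.739%

Labor's share = 1 − 0.48 = 0.52.
The capital stock: 0.48 × 9.8 = 4.704 pp.
The labor force: 0.52 × 2.01 = 1.0452 pp.
TFP growth = 5.01 − 5.7492 = -0.7392%.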